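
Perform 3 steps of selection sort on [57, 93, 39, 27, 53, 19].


Initial: [57, 93, 39, 27, 53, 19]
Step 1: min=19 at 5
  Swap: [19, 93, 39, 27, 53, 57]
Step 2: min=27 at 3
  Swap: [19, 27, 39, 93, 53, 57]
Step 3: min=39 at 2
  Swap: [19, 27, 39, 93, 53, 57]

After 3 steps: [19, 27, 39, 93, 53, 57]


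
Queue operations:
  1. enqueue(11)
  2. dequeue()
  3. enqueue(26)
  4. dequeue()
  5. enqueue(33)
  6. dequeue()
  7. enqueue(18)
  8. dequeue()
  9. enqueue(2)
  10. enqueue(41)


enqueue(11) -> [11]
dequeue()->11, []
enqueue(26) -> [26]
dequeue()->26, []
enqueue(33) -> [33]
dequeue()->33, []
enqueue(18) -> [18]
dequeue()->18, []
enqueue(2) -> [2]
enqueue(41) -> [2, 41]

Final queue: [2, 41]


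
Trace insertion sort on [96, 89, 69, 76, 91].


Initial: [96, 89, 69, 76, 91]
Insert 89: [89, 96, 69, 76, 91]
Insert 69: [69, 89, 96, 76, 91]
Insert 76: [69, 76, 89, 96, 91]
Insert 91: [69, 76, 89, 91, 96]

Sorted: [69, 76, 89, 91, 96]


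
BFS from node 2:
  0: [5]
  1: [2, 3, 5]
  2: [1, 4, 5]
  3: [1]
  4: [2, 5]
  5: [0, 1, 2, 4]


Visit 2, enqueue [1, 4, 5]
Visit 1, enqueue [3]
Visit 4, enqueue []
Visit 5, enqueue [0]
Visit 3, enqueue []
Visit 0, enqueue []

BFS order: [2, 1, 4, 5, 3, 0]


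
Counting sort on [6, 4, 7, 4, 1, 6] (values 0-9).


Input: [6, 4, 7, 4, 1, 6]
Counts: [0, 1, 0, 0, 2, 0, 2, 1, 0, 0]

Sorted: [1, 4, 4, 6, 6, 7]


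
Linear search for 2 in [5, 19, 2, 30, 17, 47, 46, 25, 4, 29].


i=0: 5!=2
i=1: 19!=2
i=2: 2==2 found!

Found at 2, 3 comps


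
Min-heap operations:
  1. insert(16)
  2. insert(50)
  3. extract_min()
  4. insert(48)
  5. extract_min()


insert(16) -> [16]
insert(50) -> [16, 50]
extract_min()->16, [50]
insert(48) -> [48, 50]
extract_min()->48, [50]

Final heap: [50]


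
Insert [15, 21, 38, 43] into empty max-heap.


Insert 15: [15]
Insert 21: [21, 15]
Insert 38: [38, 15, 21]
Insert 43: [43, 38, 21, 15]

Final heap: [43, 38, 21, 15]


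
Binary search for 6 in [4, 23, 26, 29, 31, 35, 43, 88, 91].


Step 1: lo=0, hi=8, mid=4, val=31
Step 2: lo=0, hi=3, mid=1, val=23
Step 3: lo=0, hi=0, mid=0, val=4

Not found


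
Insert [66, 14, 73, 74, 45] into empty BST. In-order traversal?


Insert 66: root
Insert 14: L from 66
Insert 73: R from 66
Insert 74: R from 66 -> R from 73
Insert 45: L from 66 -> R from 14

In-order: [14, 45, 66, 73, 74]


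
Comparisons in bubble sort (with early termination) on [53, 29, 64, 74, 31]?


Algorithm: bubble sort (with early termination)
Input: [53, 29, 64, 74, 31]
Sorted: [29, 31, 53, 64, 74]

10


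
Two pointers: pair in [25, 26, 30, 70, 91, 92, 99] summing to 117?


lo=0(25)+hi=6(99)=124
lo=0(25)+hi=5(92)=117

Yes: 25+92=117


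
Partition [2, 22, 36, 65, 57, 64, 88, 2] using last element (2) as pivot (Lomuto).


Pivot: 2
  2 <= 2: advance i (no swap)
Place pivot at 1: [2, 2, 36, 65, 57, 64, 88, 22]

Partitioned: [2, 2, 36, 65, 57, 64, 88, 22]


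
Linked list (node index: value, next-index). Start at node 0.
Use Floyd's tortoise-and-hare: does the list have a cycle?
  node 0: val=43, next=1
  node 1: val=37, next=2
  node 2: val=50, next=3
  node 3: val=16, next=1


Floyd's tortoise (slow, +1) and hare (fast, +2):
  init: slow=0, fast=0
  step 1: slow=1, fast=2
  step 2: slow=2, fast=1
  step 3: slow=3, fast=3
  slow == fast at node 3: cycle detected

Cycle: yes


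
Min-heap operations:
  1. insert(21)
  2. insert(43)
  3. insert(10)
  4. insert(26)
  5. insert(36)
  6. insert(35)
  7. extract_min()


insert(21) -> [21]
insert(43) -> [21, 43]
insert(10) -> [10, 43, 21]
insert(26) -> [10, 26, 21, 43]
insert(36) -> [10, 26, 21, 43, 36]
insert(35) -> [10, 26, 21, 43, 36, 35]
extract_min()->10, [21, 26, 35, 43, 36]

Final heap: [21, 26, 35, 43, 36]


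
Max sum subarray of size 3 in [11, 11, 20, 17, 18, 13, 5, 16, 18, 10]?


[0:3]: 42
[1:4]: 48
[2:5]: 55
[3:6]: 48
[4:7]: 36
[5:8]: 34
[6:9]: 39
[7:10]: 44

Max: 55 at [2:5]


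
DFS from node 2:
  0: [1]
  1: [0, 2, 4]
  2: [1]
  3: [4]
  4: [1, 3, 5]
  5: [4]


Visit 2, push [1]
Visit 1, push [4, 0]
Visit 0, push []
Visit 4, push [5, 3]
Visit 3, push []
Visit 5, push []

DFS order: [2, 1, 0, 4, 3, 5]


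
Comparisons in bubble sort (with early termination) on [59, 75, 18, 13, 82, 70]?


Algorithm: bubble sort (with early termination)
Input: [59, 75, 18, 13, 82, 70]
Sorted: [13, 18, 59, 70, 75, 82]

14


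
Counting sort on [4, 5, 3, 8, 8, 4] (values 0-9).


Input: [4, 5, 3, 8, 8, 4]
Counts: [0, 0, 0, 1, 2, 1, 0, 0, 2, 0]

Sorted: [3, 4, 4, 5, 8, 8]


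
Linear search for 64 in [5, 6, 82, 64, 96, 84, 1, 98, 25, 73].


i=0: 5!=64
i=1: 6!=64
i=2: 82!=64
i=3: 64==64 found!

Found at 3, 4 comps


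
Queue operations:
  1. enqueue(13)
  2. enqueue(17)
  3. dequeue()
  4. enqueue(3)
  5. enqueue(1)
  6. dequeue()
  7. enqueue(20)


enqueue(13) -> [13]
enqueue(17) -> [13, 17]
dequeue()->13, [17]
enqueue(3) -> [17, 3]
enqueue(1) -> [17, 3, 1]
dequeue()->17, [3, 1]
enqueue(20) -> [3, 1, 20]

Final queue: [3, 1, 20]


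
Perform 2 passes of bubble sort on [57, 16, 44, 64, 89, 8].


Initial: [57, 16, 44, 64, 89, 8]
Pass 1: [16, 44, 57, 64, 8, 89] (3 swaps)
Pass 2: [16, 44, 57, 8, 64, 89] (1 swaps)

After 2 passes: [16, 44, 57, 8, 64, 89]


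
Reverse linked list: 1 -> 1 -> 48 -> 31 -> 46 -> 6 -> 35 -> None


Step 1: curr=1, set curr.next=prev(None) | reversed so far: 1
Step 2: curr=1, set curr.next=prev(1) | reversed so far: 1 -> 1
Step 3: curr=48, set curr.next=prev(1) | reversed so far: 48 -> 1 -> 1
Step 4: curr=31, set curr.next=prev(48) | reversed so far: 31 -> 48 -> 1 -> 1
Step 5: curr=46, set curr.next=prev(31) | reversed so far: 46 -> 31 -> 48 -> 1 -> 1
Step 6: curr=6, set curr.next=prev(46) | reversed so far: 6 -> 46 -> 31 -> 48 -> 1 -> 1
Step 7: curr=35, set curr.next=prev(6) | reversed so far: 35 -> 6 -> 46 -> 31 -> 48 -> 1 -> 1

35 -> 6 -> 46 -> 31 -> 48 -> 1 -> 1 -> None


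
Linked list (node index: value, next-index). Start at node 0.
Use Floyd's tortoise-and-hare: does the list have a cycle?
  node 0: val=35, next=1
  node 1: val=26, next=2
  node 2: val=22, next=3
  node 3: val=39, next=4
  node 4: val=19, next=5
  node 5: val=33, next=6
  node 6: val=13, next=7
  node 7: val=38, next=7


Floyd's tortoise (slow, +1) and hare (fast, +2):
  init: slow=0, fast=0
  step 1: slow=1, fast=2
  step 2: slow=2, fast=4
  step 3: slow=3, fast=6
  step 4: slow=4, fast=7
  step 5: slow=5, fast=7
  step 6: slow=6, fast=7
  step 7: slow=7, fast=7
  slow == fast at node 7: cycle detected

Cycle: yes


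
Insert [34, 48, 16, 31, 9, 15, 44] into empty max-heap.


Insert 34: [34]
Insert 48: [48, 34]
Insert 16: [48, 34, 16]
Insert 31: [48, 34, 16, 31]
Insert 9: [48, 34, 16, 31, 9]
Insert 15: [48, 34, 16, 31, 9, 15]
Insert 44: [48, 34, 44, 31, 9, 15, 16]

Final heap: [48, 34, 44, 31, 9, 15, 16]


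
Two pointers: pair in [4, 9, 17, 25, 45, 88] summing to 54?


lo=0(4)+hi=5(88)=92
lo=0(4)+hi=4(45)=49
lo=1(9)+hi=4(45)=54

Yes: 9+45=54


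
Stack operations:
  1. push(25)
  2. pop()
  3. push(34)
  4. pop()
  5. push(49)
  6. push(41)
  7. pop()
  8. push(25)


push(25) -> [25]
pop()->25, []
push(34) -> [34]
pop()->34, []
push(49) -> [49]
push(41) -> [49, 41]
pop()->41, [49]
push(25) -> [49, 25]

Final stack: [49, 25]


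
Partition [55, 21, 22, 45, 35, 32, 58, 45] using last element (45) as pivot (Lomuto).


Pivot: 45
  21 <= 45: swap -> [21, 55, 22, 45, 35, 32, 58, 45]
  22 <= 45: swap -> [21, 22, 55, 45, 35, 32, 58, 45]
  45 <= 45: swap -> [21, 22, 45, 55, 35, 32, 58, 45]
  35 <= 45: swap -> [21, 22, 45, 35, 55, 32, 58, 45]
  32 <= 45: swap -> [21, 22, 45, 35, 32, 55, 58, 45]
Place pivot at 5: [21, 22, 45, 35, 32, 45, 58, 55]

Partitioned: [21, 22, 45, 35, 32, 45, 58, 55]


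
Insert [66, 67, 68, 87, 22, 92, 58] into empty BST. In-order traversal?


Insert 66: root
Insert 67: R from 66
Insert 68: R from 66 -> R from 67
Insert 87: R from 66 -> R from 67 -> R from 68
Insert 22: L from 66
Insert 92: R from 66 -> R from 67 -> R from 68 -> R from 87
Insert 58: L from 66 -> R from 22

In-order: [22, 58, 66, 67, 68, 87, 92]


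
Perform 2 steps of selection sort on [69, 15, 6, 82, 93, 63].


Initial: [69, 15, 6, 82, 93, 63]
Step 1: min=6 at 2
  Swap: [6, 15, 69, 82, 93, 63]
Step 2: min=15 at 1
  Swap: [6, 15, 69, 82, 93, 63]

After 2 steps: [6, 15, 69, 82, 93, 63]


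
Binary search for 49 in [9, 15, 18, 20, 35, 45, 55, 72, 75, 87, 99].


Step 1: lo=0, hi=10, mid=5, val=45
Step 2: lo=6, hi=10, mid=8, val=75
Step 3: lo=6, hi=7, mid=6, val=55

Not found


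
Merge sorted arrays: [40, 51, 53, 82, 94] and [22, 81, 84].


Take 22 from B
Take 40 from A
Take 51 from A
Take 53 from A
Take 81 from B
Take 82 from A
Take 84 from B

Merged: [22, 40, 51, 53, 81, 82, 84, 94]


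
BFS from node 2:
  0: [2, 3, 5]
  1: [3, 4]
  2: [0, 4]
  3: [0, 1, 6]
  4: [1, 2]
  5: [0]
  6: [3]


Visit 2, enqueue [0, 4]
Visit 0, enqueue [3, 5]
Visit 4, enqueue [1]
Visit 3, enqueue [6]
Visit 5, enqueue []
Visit 1, enqueue []
Visit 6, enqueue []

BFS order: [2, 0, 4, 3, 5, 1, 6]


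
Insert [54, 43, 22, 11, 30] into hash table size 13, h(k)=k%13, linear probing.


Insert 54: h=2 -> slot 2
Insert 43: h=4 -> slot 4
Insert 22: h=9 -> slot 9
Insert 11: h=11 -> slot 11
Insert 30: h=4, 1 probes -> slot 5

Table: [None, None, 54, None, 43, 30, None, None, None, 22, None, 11, None]


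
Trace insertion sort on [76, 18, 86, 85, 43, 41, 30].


Initial: [76, 18, 86, 85, 43, 41, 30]
Insert 18: [18, 76, 86, 85, 43, 41, 30]
Insert 86: [18, 76, 86, 85, 43, 41, 30]
Insert 85: [18, 76, 85, 86, 43, 41, 30]
Insert 43: [18, 43, 76, 85, 86, 41, 30]
Insert 41: [18, 41, 43, 76, 85, 86, 30]
Insert 30: [18, 30, 41, 43, 76, 85, 86]

Sorted: [18, 30, 41, 43, 76, 85, 86]


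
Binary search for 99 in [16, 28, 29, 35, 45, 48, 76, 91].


Step 1: lo=0, hi=7, mid=3, val=35
Step 2: lo=4, hi=7, mid=5, val=48
Step 3: lo=6, hi=7, mid=6, val=76
Step 4: lo=7, hi=7, mid=7, val=91

Not found


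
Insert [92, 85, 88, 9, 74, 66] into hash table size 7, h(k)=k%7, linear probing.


Insert 92: h=1 -> slot 1
Insert 85: h=1, 1 probes -> slot 2
Insert 88: h=4 -> slot 4
Insert 9: h=2, 1 probes -> slot 3
Insert 74: h=4, 1 probes -> slot 5
Insert 66: h=3, 3 probes -> slot 6

Table: [None, 92, 85, 9, 88, 74, 66]


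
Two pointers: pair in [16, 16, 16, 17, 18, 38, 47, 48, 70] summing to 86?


lo=0(16)+hi=8(70)=86

Yes: 16+70=86


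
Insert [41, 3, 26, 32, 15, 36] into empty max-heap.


Insert 41: [41]
Insert 3: [41, 3]
Insert 26: [41, 3, 26]
Insert 32: [41, 32, 26, 3]
Insert 15: [41, 32, 26, 3, 15]
Insert 36: [41, 32, 36, 3, 15, 26]

Final heap: [41, 32, 36, 3, 15, 26]


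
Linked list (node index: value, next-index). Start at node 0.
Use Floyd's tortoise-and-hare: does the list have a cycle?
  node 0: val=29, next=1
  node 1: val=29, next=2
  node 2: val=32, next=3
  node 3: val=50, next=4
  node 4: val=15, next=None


Floyd's tortoise (slow, +1) and hare (fast, +2):
  init: slow=0, fast=0
  step 1: slow=1, fast=2
  step 2: slow=2, fast=4
  step 3: fast -> None, no cycle

Cycle: no


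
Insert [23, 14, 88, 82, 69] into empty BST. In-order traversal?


Insert 23: root
Insert 14: L from 23
Insert 88: R from 23
Insert 82: R from 23 -> L from 88
Insert 69: R from 23 -> L from 88 -> L from 82

In-order: [14, 23, 69, 82, 88]


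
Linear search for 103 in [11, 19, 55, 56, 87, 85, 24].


i=0: 11!=103
i=1: 19!=103
i=2: 55!=103
i=3: 56!=103
i=4: 87!=103
i=5: 85!=103
i=6: 24!=103

Not found, 7 comps


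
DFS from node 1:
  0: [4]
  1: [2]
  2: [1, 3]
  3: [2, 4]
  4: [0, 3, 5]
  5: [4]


Visit 1, push [2]
Visit 2, push [3]
Visit 3, push [4]
Visit 4, push [5, 0]
Visit 0, push []
Visit 5, push []

DFS order: [1, 2, 3, 4, 0, 5]


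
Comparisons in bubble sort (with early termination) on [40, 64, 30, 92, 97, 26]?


Algorithm: bubble sort (with early termination)
Input: [40, 64, 30, 92, 97, 26]
Sorted: [26, 30, 40, 64, 92, 97]

15


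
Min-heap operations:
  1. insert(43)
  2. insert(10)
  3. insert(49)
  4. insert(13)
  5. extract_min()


insert(43) -> [43]
insert(10) -> [10, 43]
insert(49) -> [10, 43, 49]
insert(13) -> [10, 13, 49, 43]
extract_min()->10, [13, 43, 49]

Final heap: [13, 43, 49]


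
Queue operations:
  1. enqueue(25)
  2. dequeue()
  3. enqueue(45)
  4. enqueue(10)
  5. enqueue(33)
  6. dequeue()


enqueue(25) -> [25]
dequeue()->25, []
enqueue(45) -> [45]
enqueue(10) -> [45, 10]
enqueue(33) -> [45, 10, 33]
dequeue()->45, [10, 33]

Final queue: [10, 33]


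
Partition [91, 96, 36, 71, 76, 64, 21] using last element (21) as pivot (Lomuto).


Pivot: 21
Place pivot at 0: [21, 96, 36, 71, 76, 64, 91]

Partitioned: [21, 96, 36, 71, 76, 64, 91]


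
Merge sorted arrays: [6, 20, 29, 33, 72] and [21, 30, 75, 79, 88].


Take 6 from A
Take 20 from A
Take 21 from B
Take 29 from A
Take 30 from B
Take 33 from A
Take 72 from A

Merged: [6, 20, 21, 29, 30, 33, 72, 75, 79, 88]


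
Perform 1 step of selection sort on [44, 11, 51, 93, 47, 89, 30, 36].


Initial: [44, 11, 51, 93, 47, 89, 30, 36]
Step 1: min=11 at 1
  Swap: [11, 44, 51, 93, 47, 89, 30, 36]

After 1 step: [11, 44, 51, 93, 47, 89, 30, 36]


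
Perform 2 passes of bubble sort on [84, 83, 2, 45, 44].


Initial: [84, 83, 2, 45, 44]
Pass 1: [83, 2, 45, 44, 84] (4 swaps)
Pass 2: [2, 45, 44, 83, 84] (3 swaps)

After 2 passes: [2, 45, 44, 83, 84]


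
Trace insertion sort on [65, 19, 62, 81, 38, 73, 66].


Initial: [65, 19, 62, 81, 38, 73, 66]
Insert 19: [19, 65, 62, 81, 38, 73, 66]
Insert 62: [19, 62, 65, 81, 38, 73, 66]
Insert 81: [19, 62, 65, 81, 38, 73, 66]
Insert 38: [19, 38, 62, 65, 81, 73, 66]
Insert 73: [19, 38, 62, 65, 73, 81, 66]
Insert 66: [19, 38, 62, 65, 66, 73, 81]

Sorted: [19, 38, 62, 65, 66, 73, 81]


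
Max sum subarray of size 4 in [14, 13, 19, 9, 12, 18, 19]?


[0:4]: 55
[1:5]: 53
[2:6]: 58
[3:7]: 58

Max: 58 at [2:6]


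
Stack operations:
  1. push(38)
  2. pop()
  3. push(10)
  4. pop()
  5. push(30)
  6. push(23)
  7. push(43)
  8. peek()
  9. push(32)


push(38) -> [38]
pop()->38, []
push(10) -> [10]
pop()->10, []
push(30) -> [30]
push(23) -> [30, 23]
push(43) -> [30, 23, 43]
peek()->43
push(32) -> [30, 23, 43, 32]

Final stack: [30, 23, 43, 32]


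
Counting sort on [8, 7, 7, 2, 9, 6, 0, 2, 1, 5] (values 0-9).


Input: [8, 7, 7, 2, 9, 6, 0, 2, 1, 5]
Counts: [1, 1, 2, 0, 0, 1, 1, 2, 1, 1]

Sorted: [0, 1, 2, 2, 5, 6, 7, 7, 8, 9]


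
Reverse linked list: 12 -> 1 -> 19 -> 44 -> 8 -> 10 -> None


Step 1: curr=12, set curr.next=prev(None) | reversed so far: 12
Step 2: curr=1, set curr.next=prev(12) | reversed so far: 1 -> 12
Step 3: curr=19, set curr.next=prev(1) | reversed so far: 19 -> 1 -> 12
Step 4: curr=44, set curr.next=prev(19) | reversed so far: 44 -> 19 -> 1 -> 12
Step 5: curr=8, set curr.next=prev(44) | reversed so far: 8 -> 44 -> 19 -> 1 -> 12
Step 6: curr=10, set curr.next=prev(8) | reversed so far: 10 -> 8 -> 44 -> 19 -> 1 -> 12

10 -> 8 -> 44 -> 19 -> 1 -> 12 -> None


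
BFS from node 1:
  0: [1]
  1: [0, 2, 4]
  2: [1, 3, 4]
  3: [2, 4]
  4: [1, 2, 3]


Visit 1, enqueue [0, 2, 4]
Visit 0, enqueue []
Visit 2, enqueue [3]
Visit 4, enqueue []
Visit 3, enqueue []

BFS order: [1, 0, 2, 4, 3]


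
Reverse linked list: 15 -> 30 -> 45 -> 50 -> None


Step 1: curr=15, set curr.next=prev(None) | reversed so far: 15
Step 2: curr=30, set curr.next=prev(15) | reversed so far: 30 -> 15
Step 3: curr=45, set curr.next=prev(30) | reversed so far: 45 -> 30 -> 15
Step 4: curr=50, set curr.next=prev(45) | reversed so far: 50 -> 45 -> 30 -> 15

50 -> 45 -> 30 -> 15 -> None


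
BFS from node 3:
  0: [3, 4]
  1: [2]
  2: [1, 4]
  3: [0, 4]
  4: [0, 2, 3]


Visit 3, enqueue [0, 4]
Visit 0, enqueue []
Visit 4, enqueue [2]
Visit 2, enqueue [1]
Visit 1, enqueue []

BFS order: [3, 0, 4, 2, 1]


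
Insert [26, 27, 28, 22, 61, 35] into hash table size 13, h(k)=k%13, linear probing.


Insert 26: h=0 -> slot 0
Insert 27: h=1 -> slot 1
Insert 28: h=2 -> slot 2
Insert 22: h=9 -> slot 9
Insert 61: h=9, 1 probes -> slot 10
Insert 35: h=9, 2 probes -> slot 11

Table: [26, 27, 28, None, None, None, None, None, None, 22, 61, 35, None]


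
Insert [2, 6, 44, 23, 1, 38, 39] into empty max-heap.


Insert 2: [2]
Insert 6: [6, 2]
Insert 44: [44, 2, 6]
Insert 23: [44, 23, 6, 2]
Insert 1: [44, 23, 6, 2, 1]
Insert 38: [44, 23, 38, 2, 1, 6]
Insert 39: [44, 23, 39, 2, 1, 6, 38]

Final heap: [44, 23, 39, 2, 1, 6, 38]


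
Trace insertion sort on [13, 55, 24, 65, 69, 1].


Initial: [13, 55, 24, 65, 69, 1]
Insert 55: [13, 55, 24, 65, 69, 1]
Insert 24: [13, 24, 55, 65, 69, 1]
Insert 65: [13, 24, 55, 65, 69, 1]
Insert 69: [13, 24, 55, 65, 69, 1]
Insert 1: [1, 13, 24, 55, 65, 69]

Sorted: [1, 13, 24, 55, 65, 69]


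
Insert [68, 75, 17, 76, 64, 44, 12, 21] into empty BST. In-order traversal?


Insert 68: root
Insert 75: R from 68
Insert 17: L from 68
Insert 76: R from 68 -> R from 75
Insert 64: L from 68 -> R from 17
Insert 44: L from 68 -> R from 17 -> L from 64
Insert 12: L from 68 -> L from 17
Insert 21: L from 68 -> R from 17 -> L from 64 -> L from 44

In-order: [12, 17, 21, 44, 64, 68, 75, 76]


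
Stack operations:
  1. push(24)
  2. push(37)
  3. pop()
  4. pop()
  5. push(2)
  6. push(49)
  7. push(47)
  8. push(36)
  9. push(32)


push(24) -> [24]
push(37) -> [24, 37]
pop()->37, [24]
pop()->24, []
push(2) -> [2]
push(49) -> [2, 49]
push(47) -> [2, 49, 47]
push(36) -> [2, 49, 47, 36]
push(32) -> [2, 49, 47, 36, 32]

Final stack: [2, 49, 47, 36, 32]


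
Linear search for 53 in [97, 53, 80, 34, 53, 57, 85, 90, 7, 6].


i=0: 97!=53
i=1: 53==53 found!

Found at 1, 2 comps


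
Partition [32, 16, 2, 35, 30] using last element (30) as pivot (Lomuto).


Pivot: 30
  16 <= 30: swap -> [16, 32, 2, 35, 30]
  2 <= 30: swap -> [16, 2, 32, 35, 30]
Place pivot at 2: [16, 2, 30, 35, 32]

Partitioned: [16, 2, 30, 35, 32]


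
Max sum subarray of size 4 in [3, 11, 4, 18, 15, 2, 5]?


[0:4]: 36
[1:5]: 48
[2:6]: 39
[3:7]: 40

Max: 48 at [1:5]


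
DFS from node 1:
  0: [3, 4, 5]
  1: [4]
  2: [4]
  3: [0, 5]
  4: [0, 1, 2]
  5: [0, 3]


Visit 1, push [4]
Visit 4, push [2, 0]
Visit 0, push [5, 3]
Visit 3, push [5]
Visit 5, push []
Visit 2, push []

DFS order: [1, 4, 0, 3, 5, 2]


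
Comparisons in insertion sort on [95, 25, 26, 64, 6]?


Algorithm: insertion sort
Input: [95, 25, 26, 64, 6]
Sorted: [6, 25, 26, 64, 95]

9


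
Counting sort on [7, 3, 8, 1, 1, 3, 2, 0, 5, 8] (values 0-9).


Input: [7, 3, 8, 1, 1, 3, 2, 0, 5, 8]
Counts: [1, 2, 1, 2, 0, 1, 0, 1, 2, 0]

Sorted: [0, 1, 1, 2, 3, 3, 5, 7, 8, 8]


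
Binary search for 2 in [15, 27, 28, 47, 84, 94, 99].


Step 1: lo=0, hi=6, mid=3, val=47
Step 2: lo=0, hi=2, mid=1, val=27
Step 3: lo=0, hi=0, mid=0, val=15

Not found


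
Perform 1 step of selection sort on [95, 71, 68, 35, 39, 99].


Initial: [95, 71, 68, 35, 39, 99]
Step 1: min=35 at 3
  Swap: [35, 71, 68, 95, 39, 99]

After 1 step: [35, 71, 68, 95, 39, 99]


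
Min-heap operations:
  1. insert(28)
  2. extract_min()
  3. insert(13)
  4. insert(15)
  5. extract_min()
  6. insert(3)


insert(28) -> [28]
extract_min()->28, []
insert(13) -> [13]
insert(15) -> [13, 15]
extract_min()->13, [15]
insert(3) -> [3, 15]

Final heap: [3, 15]


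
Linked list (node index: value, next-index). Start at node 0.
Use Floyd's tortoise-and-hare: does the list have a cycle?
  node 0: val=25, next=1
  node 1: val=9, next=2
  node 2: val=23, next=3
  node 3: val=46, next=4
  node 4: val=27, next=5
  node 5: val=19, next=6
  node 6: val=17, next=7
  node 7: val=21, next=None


Floyd's tortoise (slow, +1) and hare (fast, +2):
  init: slow=0, fast=0
  step 1: slow=1, fast=2
  step 2: slow=2, fast=4
  step 3: slow=3, fast=6
  step 4: fast 6->7->None, no cycle

Cycle: no


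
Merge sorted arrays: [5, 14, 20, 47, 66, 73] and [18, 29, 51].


Take 5 from A
Take 14 from A
Take 18 from B
Take 20 from A
Take 29 from B
Take 47 from A
Take 51 from B

Merged: [5, 14, 18, 20, 29, 47, 51, 66, 73]


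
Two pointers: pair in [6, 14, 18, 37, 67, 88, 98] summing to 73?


lo=0(6)+hi=6(98)=104
lo=0(6)+hi=5(88)=94
lo=0(6)+hi=4(67)=73

Yes: 6+67=73


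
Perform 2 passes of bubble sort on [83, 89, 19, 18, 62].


Initial: [83, 89, 19, 18, 62]
Pass 1: [83, 19, 18, 62, 89] (3 swaps)
Pass 2: [19, 18, 62, 83, 89] (3 swaps)

After 2 passes: [19, 18, 62, 83, 89]


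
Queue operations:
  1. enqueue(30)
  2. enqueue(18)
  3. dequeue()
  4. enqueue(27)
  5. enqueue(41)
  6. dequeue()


enqueue(30) -> [30]
enqueue(18) -> [30, 18]
dequeue()->30, [18]
enqueue(27) -> [18, 27]
enqueue(41) -> [18, 27, 41]
dequeue()->18, [27, 41]

Final queue: [27, 41]


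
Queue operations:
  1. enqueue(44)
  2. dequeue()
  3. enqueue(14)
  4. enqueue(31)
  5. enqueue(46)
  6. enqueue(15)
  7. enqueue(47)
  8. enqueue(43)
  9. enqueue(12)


enqueue(44) -> [44]
dequeue()->44, []
enqueue(14) -> [14]
enqueue(31) -> [14, 31]
enqueue(46) -> [14, 31, 46]
enqueue(15) -> [14, 31, 46, 15]
enqueue(47) -> [14, 31, 46, 15, 47]
enqueue(43) -> [14, 31, 46, 15, 47, 43]
enqueue(12) -> [14, 31, 46, 15, 47, 43, 12]

Final queue: [14, 31, 46, 15, 47, 43, 12]


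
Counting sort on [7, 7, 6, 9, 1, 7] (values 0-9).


Input: [7, 7, 6, 9, 1, 7]
Counts: [0, 1, 0, 0, 0, 0, 1, 3, 0, 1]

Sorted: [1, 6, 7, 7, 7, 9]


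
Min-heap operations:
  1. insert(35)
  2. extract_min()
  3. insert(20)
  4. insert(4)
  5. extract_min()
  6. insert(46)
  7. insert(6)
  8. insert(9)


insert(35) -> [35]
extract_min()->35, []
insert(20) -> [20]
insert(4) -> [4, 20]
extract_min()->4, [20]
insert(46) -> [20, 46]
insert(6) -> [6, 46, 20]
insert(9) -> [6, 9, 20, 46]

Final heap: [6, 9, 20, 46]


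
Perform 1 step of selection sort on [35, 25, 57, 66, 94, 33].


Initial: [35, 25, 57, 66, 94, 33]
Step 1: min=25 at 1
  Swap: [25, 35, 57, 66, 94, 33]

After 1 step: [25, 35, 57, 66, 94, 33]


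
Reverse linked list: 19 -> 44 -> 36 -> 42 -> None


Step 1: curr=19, set curr.next=prev(None) | reversed so far: 19
Step 2: curr=44, set curr.next=prev(19) | reversed so far: 44 -> 19
Step 3: curr=36, set curr.next=prev(44) | reversed so far: 36 -> 44 -> 19
Step 4: curr=42, set curr.next=prev(36) | reversed so far: 42 -> 36 -> 44 -> 19

42 -> 36 -> 44 -> 19 -> None


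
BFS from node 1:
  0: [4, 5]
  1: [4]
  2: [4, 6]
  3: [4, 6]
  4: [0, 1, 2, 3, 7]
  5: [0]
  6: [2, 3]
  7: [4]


Visit 1, enqueue [4]
Visit 4, enqueue [0, 2, 3, 7]
Visit 0, enqueue [5]
Visit 2, enqueue [6]
Visit 3, enqueue []
Visit 7, enqueue []
Visit 5, enqueue []
Visit 6, enqueue []

BFS order: [1, 4, 0, 2, 3, 7, 5, 6]


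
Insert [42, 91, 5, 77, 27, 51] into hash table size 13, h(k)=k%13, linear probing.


Insert 42: h=3 -> slot 3
Insert 91: h=0 -> slot 0
Insert 5: h=5 -> slot 5
Insert 77: h=12 -> slot 12
Insert 27: h=1 -> slot 1
Insert 51: h=12, 3 probes -> slot 2

Table: [91, 27, 51, 42, None, 5, None, None, None, None, None, None, 77]


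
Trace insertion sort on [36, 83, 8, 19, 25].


Initial: [36, 83, 8, 19, 25]
Insert 83: [36, 83, 8, 19, 25]
Insert 8: [8, 36, 83, 19, 25]
Insert 19: [8, 19, 36, 83, 25]
Insert 25: [8, 19, 25, 36, 83]

Sorted: [8, 19, 25, 36, 83]


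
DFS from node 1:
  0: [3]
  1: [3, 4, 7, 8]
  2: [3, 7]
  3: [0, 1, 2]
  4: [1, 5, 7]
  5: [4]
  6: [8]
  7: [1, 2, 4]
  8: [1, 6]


Visit 1, push [8, 7, 4, 3]
Visit 3, push [2, 0]
Visit 0, push []
Visit 2, push [7]
Visit 7, push [4]
Visit 4, push [5]
Visit 5, push []
Visit 8, push [6]
Visit 6, push []

DFS order: [1, 3, 0, 2, 7, 4, 5, 8, 6]


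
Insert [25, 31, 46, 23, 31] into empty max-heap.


Insert 25: [25]
Insert 31: [31, 25]
Insert 46: [46, 25, 31]
Insert 23: [46, 25, 31, 23]
Insert 31: [46, 31, 31, 23, 25]

Final heap: [46, 31, 31, 23, 25]


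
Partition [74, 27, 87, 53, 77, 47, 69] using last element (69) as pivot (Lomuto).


Pivot: 69
  27 <= 69: swap -> [27, 74, 87, 53, 77, 47, 69]
  53 <= 69: swap -> [27, 53, 87, 74, 77, 47, 69]
  47 <= 69: swap -> [27, 53, 47, 74, 77, 87, 69]
Place pivot at 3: [27, 53, 47, 69, 77, 87, 74]

Partitioned: [27, 53, 47, 69, 77, 87, 74]


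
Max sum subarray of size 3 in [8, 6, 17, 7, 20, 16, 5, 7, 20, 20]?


[0:3]: 31
[1:4]: 30
[2:5]: 44
[3:6]: 43
[4:7]: 41
[5:8]: 28
[6:9]: 32
[7:10]: 47

Max: 47 at [7:10]


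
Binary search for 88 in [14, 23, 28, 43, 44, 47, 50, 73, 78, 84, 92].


Step 1: lo=0, hi=10, mid=5, val=47
Step 2: lo=6, hi=10, mid=8, val=78
Step 3: lo=9, hi=10, mid=9, val=84
Step 4: lo=10, hi=10, mid=10, val=92

Not found


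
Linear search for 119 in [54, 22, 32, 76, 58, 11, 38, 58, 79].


i=0: 54!=119
i=1: 22!=119
i=2: 32!=119
i=3: 76!=119
i=4: 58!=119
i=5: 11!=119
i=6: 38!=119
i=7: 58!=119
i=8: 79!=119

Not found, 9 comps


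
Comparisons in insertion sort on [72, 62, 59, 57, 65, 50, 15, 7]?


Algorithm: insertion sort
Input: [72, 62, 59, 57, 65, 50, 15, 7]
Sorted: [7, 15, 50, 57, 59, 62, 65, 72]

26


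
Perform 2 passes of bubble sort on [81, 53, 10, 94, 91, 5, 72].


Initial: [81, 53, 10, 94, 91, 5, 72]
Pass 1: [53, 10, 81, 91, 5, 72, 94] (5 swaps)
Pass 2: [10, 53, 81, 5, 72, 91, 94] (3 swaps)

After 2 passes: [10, 53, 81, 5, 72, 91, 94]


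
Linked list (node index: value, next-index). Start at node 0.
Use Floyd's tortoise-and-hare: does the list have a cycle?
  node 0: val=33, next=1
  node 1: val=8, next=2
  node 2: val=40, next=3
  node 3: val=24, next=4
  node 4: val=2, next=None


Floyd's tortoise (slow, +1) and hare (fast, +2):
  init: slow=0, fast=0
  step 1: slow=1, fast=2
  step 2: slow=2, fast=4
  step 3: fast -> None, no cycle

Cycle: no


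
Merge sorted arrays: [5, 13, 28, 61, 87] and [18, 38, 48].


Take 5 from A
Take 13 from A
Take 18 from B
Take 28 from A
Take 38 from B
Take 48 from B

Merged: [5, 13, 18, 28, 38, 48, 61, 87]


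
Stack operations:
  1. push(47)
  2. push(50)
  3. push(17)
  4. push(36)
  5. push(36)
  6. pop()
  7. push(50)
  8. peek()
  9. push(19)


push(47) -> [47]
push(50) -> [47, 50]
push(17) -> [47, 50, 17]
push(36) -> [47, 50, 17, 36]
push(36) -> [47, 50, 17, 36, 36]
pop()->36, [47, 50, 17, 36]
push(50) -> [47, 50, 17, 36, 50]
peek()->50
push(19) -> [47, 50, 17, 36, 50, 19]

Final stack: [47, 50, 17, 36, 50, 19]


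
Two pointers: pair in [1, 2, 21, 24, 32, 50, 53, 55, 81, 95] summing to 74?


lo=0(1)+hi=9(95)=96
lo=0(1)+hi=8(81)=82
lo=0(1)+hi=7(55)=56
lo=1(2)+hi=7(55)=57
lo=2(21)+hi=7(55)=76
lo=2(21)+hi=6(53)=74

Yes: 21+53=74


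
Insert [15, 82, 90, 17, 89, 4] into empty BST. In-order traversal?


Insert 15: root
Insert 82: R from 15
Insert 90: R from 15 -> R from 82
Insert 17: R from 15 -> L from 82
Insert 89: R from 15 -> R from 82 -> L from 90
Insert 4: L from 15

In-order: [4, 15, 17, 82, 89, 90]


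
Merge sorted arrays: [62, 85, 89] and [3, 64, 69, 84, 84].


Take 3 from B
Take 62 from A
Take 64 from B
Take 69 from B
Take 84 from B
Take 84 from B

Merged: [3, 62, 64, 69, 84, 84, 85, 89]


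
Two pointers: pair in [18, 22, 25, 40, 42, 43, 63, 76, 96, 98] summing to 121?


lo=0(18)+hi=9(98)=116
lo=1(22)+hi=9(98)=120
lo=2(25)+hi=9(98)=123
lo=2(25)+hi=8(96)=121

Yes: 25+96=121


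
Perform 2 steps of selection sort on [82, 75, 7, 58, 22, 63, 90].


Initial: [82, 75, 7, 58, 22, 63, 90]
Step 1: min=7 at 2
  Swap: [7, 75, 82, 58, 22, 63, 90]
Step 2: min=22 at 4
  Swap: [7, 22, 82, 58, 75, 63, 90]

After 2 steps: [7, 22, 82, 58, 75, 63, 90]


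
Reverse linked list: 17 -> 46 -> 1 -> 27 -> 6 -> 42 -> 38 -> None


Step 1: curr=17, set curr.next=prev(None) | reversed so far: 17
Step 2: curr=46, set curr.next=prev(17) | reversed so far: 46 -> 17
Step 3: curr=1, set curr.next=prev(46) | reversed so far: 1 -> 46 -> 17
Step 4: curr=27, set curr.next=prev(1) | reversed so far: 27 -> 1 -> 46 -> 17
Step 5: curr=6, set curr.next=prev(27) | reversed so far: 6 -> 27 -> 1 -> 46 -> 17
Step 6: curr=42, set curr.next=prev(6) | reversed so far: 42 -> 6 -> 27 -> 1 -> 46 -> 17
Step 7: curr=38, set curr.next=prev(42) | reversed so far: 38 -> 42 -> 6 -> 27 -> 1 -> 46 -> 17

38 -> 42 -> 6 -> 27 -> 1 -> 46 -> 17 -> None


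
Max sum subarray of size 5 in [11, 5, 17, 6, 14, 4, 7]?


[0:5]: 53
[1:6]: 46
[2:7]: 48

Max: 53 at [0:5]


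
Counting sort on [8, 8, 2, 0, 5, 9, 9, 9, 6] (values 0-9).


Input: [8, 8, 2, 0, 5, 9, 9, 9, 6]
Counts: [1, 0, 1, 0, 0, 1, 1, 0, 2, 3]

Sorted: [0, 2, 5, 6, 8, 8, 9, 9, 9]


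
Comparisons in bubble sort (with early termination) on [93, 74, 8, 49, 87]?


Algorithm: bubble sort (with early termination)
Input: [93, 74, 8, 49, 87]
Sorted: [8, 49, 74, 87, 93]

9


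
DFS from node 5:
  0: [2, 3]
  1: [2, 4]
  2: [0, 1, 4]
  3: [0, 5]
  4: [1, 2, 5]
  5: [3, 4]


Visit 5, push [4, 3]
Visit 3, push [0]
Visit 0, push [2]
Visit 2, push [4, 1]
Visit 1, push [4]
Visit 4, push []

DFS order: [5, 3, 0, 2, 1, 4]


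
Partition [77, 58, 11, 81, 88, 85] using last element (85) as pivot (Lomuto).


Pivot: 85
  77 <= 85: advance i (no swap)
  58 <= 85: advance i (no swap)
  11 <= 85: advance i (no swap)
  81 <= 85: advance i (no swap)
Place pivot at 4: [77, 58, 11, 81, 85, 88]

Partitioned: [77, 58, 11, 81, 85, 88]


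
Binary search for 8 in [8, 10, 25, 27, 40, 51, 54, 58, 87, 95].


Step 1: lo=0, hi=9, mid=4, val=40
Step 2: lo=0, hi=3, mid=1, val=10
Step 3: lo=0, hi=0, mid=0, val=8

Found at index 0


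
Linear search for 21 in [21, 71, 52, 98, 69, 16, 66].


i=0: 21==21 found!

Found at 0, 1 comps


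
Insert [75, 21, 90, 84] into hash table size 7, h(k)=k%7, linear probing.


Insert 75: h=5 -> slot 5
Insert 21: h=0 -> slot 0
Insert 90: h=6 -> slot 6
Insert 84: h=0, 1 probes -> slot 1

Table: [21, 84, None, None, None, 75, 90]


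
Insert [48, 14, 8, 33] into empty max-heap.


Insert 48: [48]
Insert 14: [48, 14]
Insert 8: [48, 14, 8]
Insert 33: [48, 33, 8, 14]

Final heap: [48, 33, 8, 14]


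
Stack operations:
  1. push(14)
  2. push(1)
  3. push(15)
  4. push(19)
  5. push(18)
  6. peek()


push(14) -> [14]
push(1) -> [14, 1]
push(15) -> [14, 1, 15]
push(19) -> [14, 1, 15, 19]
push(18) -> [14, 1, 15, 19, 18]
peek()->18

Final stack: [14, 1, 15, 19, 18]


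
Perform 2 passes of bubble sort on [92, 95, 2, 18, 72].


Initial: [92, 95, 2, 18, 72]
Pass 1: [92, 2, 18, 72, 95] (3 swaps)
Pass 2: [2, 18, 72, 92, 95] (3 swaps)

After 2 passes: [2, 18, 72, 92, 95]


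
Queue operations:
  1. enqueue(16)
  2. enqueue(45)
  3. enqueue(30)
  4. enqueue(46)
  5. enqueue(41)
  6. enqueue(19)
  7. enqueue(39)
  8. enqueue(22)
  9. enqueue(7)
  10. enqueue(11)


enqueue(16) -> [16]
enqueue(45) -> [16, 45]
enqueue(30) -> [16, 45, 30]
enqueue(46) -> [16, 45, 30, 46]
enqueue(41) -> [16, 45, 30, 46, 41]
enqueue(19) -> [16, 45, 30, 46, 41, 19]
enqueue(39) -> [16, 45, 30, 46, 41, 19, 39]
enqueue(22) -> [16, 45, 30, 46, 41, 19, 39, 22]
enqueue(7) -> [16, 45, 30, 46, 41, 19, 39, 22, 7]
enqueue(11) -> [16, 45, 30, 46, 41, 19, 39, 22, 7, 11]

Final queue: [16, 45, 30, 46, 41, 19, 39, 22, 7, 11]


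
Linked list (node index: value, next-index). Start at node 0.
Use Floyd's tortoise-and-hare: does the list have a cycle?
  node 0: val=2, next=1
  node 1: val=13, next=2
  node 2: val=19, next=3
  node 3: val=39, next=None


Floyd's tortoise (slow, +1) and hare (fast, +2):
  init: slow=0, fast=0
  step 1: slow=1, fast=2
  step 2: fast 2->3->None, no cycle

Cycle: no


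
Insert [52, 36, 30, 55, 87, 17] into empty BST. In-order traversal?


Insert 52: root
Insert 36: L from 52
Insert 30: L from 52 -> L from 36
Insert 55: R from 52
Insert 87: R from 52 -> R from 55
Insert 17: L from 52 -> L from 36 -> L from 30

In-order: [17, 30, 36, 52, 55, 87]


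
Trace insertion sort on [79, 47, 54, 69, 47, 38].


Initial: [79, 47, 54, 69, 47, 38]
Insert 47: [47, 79, 54, 69, 47, 38]
Insert 54: [47, 54, 79, 69, 47, 38]
Insert 69: [47, 54, 69, 79, 47, 38]
Insert 47: [47, 47, 54, 69, 79, 38]
Insert 38: [38, 47, 47, 54, 69, 79]

Sorted: [38, 47, 47, 54, 69, 79]


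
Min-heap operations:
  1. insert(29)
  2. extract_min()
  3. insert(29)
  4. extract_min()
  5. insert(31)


insert(29) -> [29]
extract_min()->29, []
insert(29) -> [29]
extract_min()->29, []
insert(31) -> [31]

Final heap: [31]


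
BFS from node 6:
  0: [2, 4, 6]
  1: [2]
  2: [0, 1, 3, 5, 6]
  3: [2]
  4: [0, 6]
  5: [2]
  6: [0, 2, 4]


Visit 6, enqueue [0, 2, 4]
Visit 0, enqueue []
Visit 2, enqueue [1, 3, 5]
Visit 4, enqueue []
Visit 1, enqueue []
Visit 3, enqueue []
Visit 5, enqueue []

BFS order: [6, 0, 2, 4, 1, 3, 5]


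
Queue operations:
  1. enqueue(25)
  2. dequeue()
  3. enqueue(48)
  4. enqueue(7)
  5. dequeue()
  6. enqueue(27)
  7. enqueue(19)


enqueue(25) -> [25]
dequeue()->25, []
enqueue(48) -> [48]
enqueue(7) -> [48, 7]
dequeue()->48, [7]
enqueue(27) -> [7, 27]
enqueue(19) -> [7, 27, 19]

Final queue: [7, 27, 19]


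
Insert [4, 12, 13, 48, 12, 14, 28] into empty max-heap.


Insert 4: [4]
Insert 12: [12, 4]
Insert 13: [13, 4, 12]
Insert 48: [48, 13, 12, 4]
Insert 12: [48, 13, 12, 4, 12]
Insert 14: [48, 13, 14, 4, 12, 12]
Insert 28: [48, 13, 28, 4, 12, 12, 14]

Final heap: [48, 13, 28, 4, 12, 12, 14]


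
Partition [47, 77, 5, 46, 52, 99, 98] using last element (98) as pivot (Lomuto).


Pivot: 98
  47 <= 98: advance i (no swap)
  77 <= 98: advance i (no swap)
  5 <= 98: advance i (no swap)
  46 <= 98: advance i (no swap)
  52 <= 98: advance i (no swap)
Place pivot at 5: [47, 77, 5, 46, 52, 98, 99]

Partitioned: [47, 77, 5, 46, 52, 98, 99]


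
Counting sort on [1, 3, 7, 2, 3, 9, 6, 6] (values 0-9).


Input: [1, 3, 7, 2, 3, 9, 6, 6]
Counts: [0, 1, 1, 2, 0, 0, 2, 1, 0, 1]

Sorted: [1, 2, 3, 3, 6, 6, 7, 9]


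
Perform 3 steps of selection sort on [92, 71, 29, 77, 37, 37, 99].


Initial: [92, 71, 29, 77, 37, 37, 99]
Step 1: min=29 at 2
  Swap: [29, 71, 92, 77, 37, 37, 99]
Step 2: min=37 at 4
  Swap: [29, 37, 92, 77, 71, 37, 99]
Step 3: min=37 at 5
  Swap: [29, 37, 37, 77, 71, 92, 99]

After 3 steps: [29, 37, 37, 77, 71, 92, 99]


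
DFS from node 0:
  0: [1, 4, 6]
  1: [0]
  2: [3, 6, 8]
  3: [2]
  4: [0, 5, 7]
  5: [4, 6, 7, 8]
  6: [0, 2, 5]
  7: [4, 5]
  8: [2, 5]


Visit 0, push [6, 4, 1]
Visit 1, push []
Visit 4, push [7, 5]
Visit 5, push [8, 7, 6]
Visit 6, push [2]
Visit 2, push [8, 3]
Visit 3, push []
Visit 8, push []
Visit 7, push []

DFS order: [0, 1, 4, 5, 6, 2, 3, 8, 7]


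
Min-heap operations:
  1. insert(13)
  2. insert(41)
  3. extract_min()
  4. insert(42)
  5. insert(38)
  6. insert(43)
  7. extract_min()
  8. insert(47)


insert(13) -> [13]
insert(41) -> [13, 41]
extract_min()->13, [41]
insert(42) -> [41, 42]
insert(38) -> [38, 42, 41]
insert(43) -> [38, 42, 41, 43]
extract_min()->38, [41, 42, 43]
insert(47) -> [41, 42, 43, 47]

Final heap: [41, 42, 43, 47]


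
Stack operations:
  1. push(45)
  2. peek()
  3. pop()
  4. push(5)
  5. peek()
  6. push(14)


push(45) -> [45]
peek()->45
pop()->45, []
push(5) -> [5]
peek()->5
push(14) -> [5, 14]

Final stack: [5, 14]


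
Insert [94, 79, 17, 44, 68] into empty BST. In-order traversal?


Insert 94: root
Insert 79: L from 94
Insert 17: L from 94 -> L from 79
Insert 44: L from 94 -> L from 79 -> R from 17
Insert 68: L from 94 -> L from 79 -> R from 17 -> R from 44

In-order: [17, 44, 68, 79, 94]


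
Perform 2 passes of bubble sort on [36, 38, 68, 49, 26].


Initial: [36, 38, 68, 49, 26]
Pass 1: [36, 38, 49, 26, 68] (2 swaps)
Pass 2: [36, 38, 26, 49, 68] (1 swaps)

After 2 passes: [36, 38, 26, 49, 68]


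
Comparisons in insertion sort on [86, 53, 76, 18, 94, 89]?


Algorithm: insertion sort
Input: [86, 53, 76, 18, 94, 89]
Sorted: [18, 53, 76, 86, 89, 94]

9


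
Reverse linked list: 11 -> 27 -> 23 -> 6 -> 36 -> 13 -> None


Step 1: curr=11, set curr.next=prev(None) | reversed so far: 11
Step 2: curr=27, set curr.next=prev(11) | reversed so far: 27 -> 11
Step 3: curr=23, set curr.next=prev(27) | reversed so far: 23 -> 27 -> 11
Step 4: curr=6, set curr.next=prev(23) | reversed so far: 6 -> 23 -> 27 -> 11
Step 5: curr=36, set curr.next=prev(6) | reversed so far: 36 -> 6 -> 23 -> 27 -> 11
Step 6: curr=13, set curr.next=prev(36) | reversed so far: 13 -> 36 -> 6 -> 23 -> 27 -> 11

13 -> 36 -> 6 -> 23 -> 27 -> 11 -> None


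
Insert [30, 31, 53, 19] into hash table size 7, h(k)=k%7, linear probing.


Insert 30: h=2 -> slot 2
Insert 31: h=3 -> slot 3
Insert 53: h=4 -> slot 4
Insert 19: h=5 -> slot 5

Table: [None, None, 30, 31, 53, 19, None]


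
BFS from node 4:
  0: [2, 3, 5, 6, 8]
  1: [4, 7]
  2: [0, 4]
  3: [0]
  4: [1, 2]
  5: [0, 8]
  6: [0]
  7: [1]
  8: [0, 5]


Visit 4, enqueue [1, 2]
Visit 1, enqueue [7]
Visit 2, enqueue [0]
Visit 7, enqueue []
Visit 0, enqueue [3, 5, 6, 8]
Visit 3, enqueue []
Visit 5, enqueue []
Visit 6, enqueue []
Visit 8, enqueue []

BFS order: [4, 1, 2, 7, 0, 3, 5, 6, 8]


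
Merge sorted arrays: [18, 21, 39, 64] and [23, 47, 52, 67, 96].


Take 18 from A
Take 21 from A
Take 23 from B
Take 39 from A
Take 47 from B
Take 52 from B
Take 64 from A

Merged: [18, 21, 23, 39, 47, 52, 64, 67, 96]


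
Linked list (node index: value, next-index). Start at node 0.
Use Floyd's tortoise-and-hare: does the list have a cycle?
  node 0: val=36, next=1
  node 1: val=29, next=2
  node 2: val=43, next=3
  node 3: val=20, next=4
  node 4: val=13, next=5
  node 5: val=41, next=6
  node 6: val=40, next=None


Floyd's tortoise (slow, +1) and hare (fast, +2):
  init: slow=0, fast=0
  step 1: slow=1, fast=2
  step 2: slow=2, fast=4
  step 3: slow=3, fast=6
  step 4: fast -> None, no cycle

Cycle: no


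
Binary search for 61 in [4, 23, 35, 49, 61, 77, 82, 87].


Step 1: lo=0, hi=7, mid=3, val=49
Step 2: lo=4, hi=7, mid=5, val=77
Step 3: lo=4, hi=4, mid=4, val=61

Found at index 4


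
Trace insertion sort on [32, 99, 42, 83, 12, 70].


Initial: [32, 99, 42, 83, 12, 70]
Insert 99: [32, 99, 42, 83, 12, 70]
Insert 42: [32, 42, 99, 83, 12, 70]
Insert 83: [32, 42, 83, 99, 12, 70]
Insert 12: [12, 32, 42, 83, 99, 70]
Insert 70: [12, 32, 42, 70, 83, 99]

Sorted: [12, 32, 42, 70, 83, 99]


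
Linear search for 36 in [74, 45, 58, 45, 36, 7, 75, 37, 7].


i=0: 74!=36
i=1: 45!=36
i=2: 58!=36
i=3: 45!=36
i=4: 36==36 found!

Found at 4, 5 comps


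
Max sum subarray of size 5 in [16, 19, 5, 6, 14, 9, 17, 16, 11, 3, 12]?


[0:5]: 60
[1:6]: 53
[2:7]: 51
[3:8]: 62
[4:9]: 67
[5:10]: 56
[6:11]: 59

Max: 67 at [4:9]


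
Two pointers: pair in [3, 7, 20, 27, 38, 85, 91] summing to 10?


lo=0(3)+hi=6(91)=94
lo=0(3)+hi=5(85)=88
lo=0(3)+hi=4(38)=41
lo=0(3)+hi=3(27)=30
lo=0(3)+hi=2(20)=23
lo=0(3)+hi=1(7)=10

Yes: 3+7=10


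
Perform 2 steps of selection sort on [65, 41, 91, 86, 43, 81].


Initial: [65, 41, 91, 86, 43, 81]
Step 1: min=41 at 1
  Swap: [41, 65, 91, 86, 43, 81]
Step 2: min=43 at 4
  Swap: [41, 43, 91, 86, 65, 81]

After 2 steps: [41, 43, 91, 86, 65, 81]


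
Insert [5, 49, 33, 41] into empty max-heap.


Insert 5: [5]
Insert 49: [49, 5]
Insert 33: [49, 5, 33]
Insert 41: [49, 41, 33, 5]

Final heap: [49, 41, 33, 5]


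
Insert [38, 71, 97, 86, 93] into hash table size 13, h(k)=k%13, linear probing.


Insert 38: h=12 -> slot 12
Insert 71: h=6 -> slot 6
Insert 97: h=6, 1 probes -> slot 7
Insert 86: h=8 -> slot 8
Insert 93: h=2 -> slot 2

Table: [None, None, 93, None, None, None, 71, 97, 86, None, None, None, 38]


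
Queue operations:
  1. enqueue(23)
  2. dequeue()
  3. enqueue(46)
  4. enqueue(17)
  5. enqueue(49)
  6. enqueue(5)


enqueue(23) -> [23]
dequeue()->23, []
enqueue(46) -> [46]
enqueue(17) -> [46, 17]
enqueue(49) -> [46, 17, 49]
enqueue(5) -> [46, 17, 49, 5]

Final queue: [46, 17, 49, 5]


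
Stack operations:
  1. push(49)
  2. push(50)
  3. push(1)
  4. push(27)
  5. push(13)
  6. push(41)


push(49) -> [49]
push(50) -> [49, 50]
push(1) -> [49, 50, 1]
push(27) -> [49, 50, 1, 27]
push(13) -> [49, 50, 1, 27, 13]
push(41) -> [49, 50, 1, 27, 13, 41]

Final stack: [49, 50, 1, 27, 13, 41]
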